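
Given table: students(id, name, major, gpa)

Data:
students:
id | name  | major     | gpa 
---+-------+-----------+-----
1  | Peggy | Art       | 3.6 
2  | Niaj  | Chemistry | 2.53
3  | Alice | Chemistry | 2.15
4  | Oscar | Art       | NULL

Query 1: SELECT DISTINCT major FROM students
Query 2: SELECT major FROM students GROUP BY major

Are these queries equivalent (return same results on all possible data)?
Yes, equivalent

Both queries return: [('Art',), ('Chemistry',)]

Reason: Both get unique majors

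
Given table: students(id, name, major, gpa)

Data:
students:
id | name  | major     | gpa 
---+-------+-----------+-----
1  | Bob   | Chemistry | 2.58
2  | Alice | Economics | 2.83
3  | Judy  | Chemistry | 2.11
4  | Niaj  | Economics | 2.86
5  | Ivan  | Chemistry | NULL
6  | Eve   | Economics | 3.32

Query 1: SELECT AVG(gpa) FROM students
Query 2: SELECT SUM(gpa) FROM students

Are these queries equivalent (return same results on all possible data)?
No, not equivalent

Query 1 returns: [(2.7399999999999998,)]
Query 2 returns: [(13.7,)]

Reason: AVG vs SUM give different aggregate values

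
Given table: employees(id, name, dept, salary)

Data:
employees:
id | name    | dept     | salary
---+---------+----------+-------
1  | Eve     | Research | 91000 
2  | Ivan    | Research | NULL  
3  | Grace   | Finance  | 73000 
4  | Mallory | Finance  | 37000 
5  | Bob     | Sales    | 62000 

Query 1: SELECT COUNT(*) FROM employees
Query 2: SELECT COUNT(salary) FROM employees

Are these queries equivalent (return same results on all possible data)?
No, not equivalent

Query 1 returns: [(5,)]
Query 2 returns: [(4,)]

Reason: COUNT(*) includes NULLs, COUNT(column) excludes them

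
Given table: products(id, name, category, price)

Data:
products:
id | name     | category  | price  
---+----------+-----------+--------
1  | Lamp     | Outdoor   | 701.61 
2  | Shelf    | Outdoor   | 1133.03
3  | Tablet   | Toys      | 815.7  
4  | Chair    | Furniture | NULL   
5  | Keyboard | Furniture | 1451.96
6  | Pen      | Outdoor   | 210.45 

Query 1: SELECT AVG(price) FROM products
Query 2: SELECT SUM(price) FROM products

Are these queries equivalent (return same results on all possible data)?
No, not equivalent

Query 1 returns: [(862.55,)]
Query 2 returns: [(4312.75,)]

Reason: AVG vs SUM give different aggregate values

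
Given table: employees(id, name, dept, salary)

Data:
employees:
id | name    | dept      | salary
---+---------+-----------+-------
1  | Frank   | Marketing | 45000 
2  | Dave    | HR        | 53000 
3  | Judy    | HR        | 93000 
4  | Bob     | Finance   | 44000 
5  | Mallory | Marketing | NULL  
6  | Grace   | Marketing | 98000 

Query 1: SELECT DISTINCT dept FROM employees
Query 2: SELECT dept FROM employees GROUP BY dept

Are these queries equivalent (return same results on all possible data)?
Yes, equivalent

Both queries return: [('Finance',), ('HR',), ('Marketing',)]

Reason: Both get unique depts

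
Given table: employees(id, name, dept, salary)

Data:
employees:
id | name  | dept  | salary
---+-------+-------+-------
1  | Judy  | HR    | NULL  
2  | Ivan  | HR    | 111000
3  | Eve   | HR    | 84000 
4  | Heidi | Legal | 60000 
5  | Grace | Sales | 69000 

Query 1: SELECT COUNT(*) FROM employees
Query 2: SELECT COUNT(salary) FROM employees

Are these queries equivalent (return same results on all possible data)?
No, not equivalent

Query 1 returns: [(5,)]
Query 2 returns: [(4,)]

Reason: COUNT(*) includes NULLs, COUNT(column) excludes them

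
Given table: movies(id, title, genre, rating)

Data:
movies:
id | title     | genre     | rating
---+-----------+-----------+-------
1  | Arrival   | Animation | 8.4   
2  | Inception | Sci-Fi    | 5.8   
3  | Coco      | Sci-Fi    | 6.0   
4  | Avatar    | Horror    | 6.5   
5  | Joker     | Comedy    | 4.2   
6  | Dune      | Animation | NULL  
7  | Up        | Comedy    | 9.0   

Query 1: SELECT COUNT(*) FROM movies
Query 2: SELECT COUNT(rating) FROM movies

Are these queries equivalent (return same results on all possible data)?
No, not equivalent

Query 1 returns: [(7,)]
Query 2 returns: [(6,)]

Reason: COUNT(*) includes NULLs, COUNT(column) excludes them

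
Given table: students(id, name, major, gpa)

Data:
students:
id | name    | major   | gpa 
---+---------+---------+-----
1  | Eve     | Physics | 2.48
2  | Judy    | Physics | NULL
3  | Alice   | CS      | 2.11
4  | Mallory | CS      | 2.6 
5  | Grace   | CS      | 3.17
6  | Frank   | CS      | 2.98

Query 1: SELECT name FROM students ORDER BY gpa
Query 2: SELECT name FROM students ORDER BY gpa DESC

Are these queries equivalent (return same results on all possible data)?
No, not equivalent

Query 1 returns: [('Judy',), ('Alice',), ('Eve',), ('Mallory',), ('Frank',), ('Grace',)]
Query 2 returns: [('Grace',), ('Frank',), ('Mallory',), ('Eve',), ('Alice',), ('Judy',)]

Reason: ASC vs DESC gives opposite ordering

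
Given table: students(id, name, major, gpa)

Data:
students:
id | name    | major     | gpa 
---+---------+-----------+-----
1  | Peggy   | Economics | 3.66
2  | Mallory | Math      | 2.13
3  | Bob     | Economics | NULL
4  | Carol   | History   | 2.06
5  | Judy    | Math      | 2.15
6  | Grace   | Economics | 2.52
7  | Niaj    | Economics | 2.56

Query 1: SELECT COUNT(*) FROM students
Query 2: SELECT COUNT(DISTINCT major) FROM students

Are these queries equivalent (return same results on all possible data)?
No, not equivalent

Query 1 returns: [(7,)]
Query 2 returns: [(3,)]

Reason: COUNT(*) counts rows, COUNT(DISTINCT major) counts unique majors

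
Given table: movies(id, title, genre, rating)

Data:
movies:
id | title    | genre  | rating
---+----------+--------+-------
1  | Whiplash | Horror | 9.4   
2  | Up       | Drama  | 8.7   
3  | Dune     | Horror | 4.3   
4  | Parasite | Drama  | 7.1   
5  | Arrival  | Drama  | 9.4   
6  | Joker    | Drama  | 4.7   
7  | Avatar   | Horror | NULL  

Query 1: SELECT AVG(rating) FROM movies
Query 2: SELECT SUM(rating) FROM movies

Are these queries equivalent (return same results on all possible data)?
No, not equivalent

Query 1 returns: [(7.266666666666667,)]
Query 2 returns: [(43.6,)]

Reason: AVG vs SUM give different aggregate values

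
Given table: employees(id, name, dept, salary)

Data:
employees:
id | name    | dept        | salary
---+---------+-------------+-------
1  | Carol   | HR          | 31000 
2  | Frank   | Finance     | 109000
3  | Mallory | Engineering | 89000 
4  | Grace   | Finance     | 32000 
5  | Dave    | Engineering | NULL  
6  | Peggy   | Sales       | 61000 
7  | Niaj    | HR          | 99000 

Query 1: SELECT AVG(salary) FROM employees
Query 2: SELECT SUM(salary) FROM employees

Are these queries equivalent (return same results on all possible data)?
No, not equivalent

Query 1 returns: [(70166.66666666667,)]
Query 2 returns: [(421000,)]

Reason: AVG vs SUM give different aggregate values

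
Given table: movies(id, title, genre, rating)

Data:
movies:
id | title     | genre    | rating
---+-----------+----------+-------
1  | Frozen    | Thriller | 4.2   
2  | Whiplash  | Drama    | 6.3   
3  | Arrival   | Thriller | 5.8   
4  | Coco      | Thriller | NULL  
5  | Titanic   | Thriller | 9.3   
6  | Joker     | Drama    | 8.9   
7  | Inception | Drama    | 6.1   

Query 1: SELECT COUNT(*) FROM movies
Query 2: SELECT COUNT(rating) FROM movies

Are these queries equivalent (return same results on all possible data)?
No, not equivalent

Query 1 returns: [(7,)]
Query 2 returns: [(6,)]

Reason: COUNT(*) includes NULLs, COUNT(column) excludes them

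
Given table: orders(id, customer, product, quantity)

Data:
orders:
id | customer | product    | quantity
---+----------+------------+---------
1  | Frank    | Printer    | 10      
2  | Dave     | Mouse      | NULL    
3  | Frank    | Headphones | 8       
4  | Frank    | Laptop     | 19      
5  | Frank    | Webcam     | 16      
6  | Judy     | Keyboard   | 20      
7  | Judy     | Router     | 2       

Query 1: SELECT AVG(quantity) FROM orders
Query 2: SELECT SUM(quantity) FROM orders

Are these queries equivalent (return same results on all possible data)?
No, not equivalent

Query 1 returns: [(12.5,)]
Query 2 returns: [(75,)]

Reason: AVG vs SUM give different aggregate values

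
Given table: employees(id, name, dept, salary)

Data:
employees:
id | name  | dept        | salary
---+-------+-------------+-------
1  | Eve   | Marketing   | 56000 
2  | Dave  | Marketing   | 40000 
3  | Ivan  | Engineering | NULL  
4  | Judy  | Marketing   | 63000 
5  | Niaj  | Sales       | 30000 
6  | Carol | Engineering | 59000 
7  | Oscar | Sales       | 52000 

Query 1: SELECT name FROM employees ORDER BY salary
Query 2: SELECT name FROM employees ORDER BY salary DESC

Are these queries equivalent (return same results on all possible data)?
No, not equivalent

Query 1 returns: [('Ivan',), ('Niaj',), ('Dave',), ('Oscar',), ('Eve',), ('Carol',), ('Judy',)]
Query 2 returns: [('Judy',), ('Carol',), ('Eve',), ('Oscar',), ('Dave',), ('Niaj',), ('Ivan',)]

Reason: ASC vs DESC gives opposite ordering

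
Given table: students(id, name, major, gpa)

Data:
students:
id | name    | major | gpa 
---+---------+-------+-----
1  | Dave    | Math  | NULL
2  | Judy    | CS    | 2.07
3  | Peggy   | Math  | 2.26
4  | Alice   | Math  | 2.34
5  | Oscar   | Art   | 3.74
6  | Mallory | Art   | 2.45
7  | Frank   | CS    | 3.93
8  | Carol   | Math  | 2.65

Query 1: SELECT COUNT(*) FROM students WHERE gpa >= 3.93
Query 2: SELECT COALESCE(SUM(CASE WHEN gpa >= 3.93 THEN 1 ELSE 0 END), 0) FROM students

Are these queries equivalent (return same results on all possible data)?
Yes, equivalent

Both queries return: [(1,)]

Reason: COUNT with WHERE vs conditional SUM (COALESCE handles empty-table NULL)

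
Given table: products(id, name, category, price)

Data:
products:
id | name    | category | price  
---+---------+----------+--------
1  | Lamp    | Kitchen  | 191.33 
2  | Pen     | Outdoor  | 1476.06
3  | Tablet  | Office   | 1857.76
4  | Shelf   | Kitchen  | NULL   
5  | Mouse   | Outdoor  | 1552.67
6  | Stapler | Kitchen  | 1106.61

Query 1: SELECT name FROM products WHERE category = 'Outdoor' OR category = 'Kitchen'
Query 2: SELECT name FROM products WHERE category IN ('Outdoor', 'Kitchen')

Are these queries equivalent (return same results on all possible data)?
Yes, equivalent

Both queries return: [('Lamp',), ('Mouse',), ('Pen',), ('Shelf',), ('Stapler',)]

Reason: OR vs IN are equivalent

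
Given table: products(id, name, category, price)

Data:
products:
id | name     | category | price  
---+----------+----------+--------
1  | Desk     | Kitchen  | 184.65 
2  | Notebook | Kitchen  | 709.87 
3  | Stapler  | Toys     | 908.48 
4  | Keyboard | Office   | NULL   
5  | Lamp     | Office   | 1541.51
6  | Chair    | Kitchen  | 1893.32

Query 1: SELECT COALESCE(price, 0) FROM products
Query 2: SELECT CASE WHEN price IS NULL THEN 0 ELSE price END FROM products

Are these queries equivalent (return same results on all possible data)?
Yes, equivalent

Both queries return: [(0,), (184.65,), (709.87,), (908.48,), (1541.51,), (1893.32,)]

Reason: COALESCE vs CASE for NULL handling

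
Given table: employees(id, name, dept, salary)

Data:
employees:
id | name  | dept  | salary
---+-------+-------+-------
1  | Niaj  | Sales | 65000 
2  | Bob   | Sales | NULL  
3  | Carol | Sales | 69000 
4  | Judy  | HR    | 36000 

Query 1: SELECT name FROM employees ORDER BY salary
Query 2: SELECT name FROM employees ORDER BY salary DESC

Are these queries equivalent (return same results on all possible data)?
No, not equivalent

Query 1 returns: [('Bob',), ('Judy',), ('Niaj',), ('Carol',)]
Query 2 returns: [('Carol',), ('Niaj',), ('Judy',), ('Bob',)]

Reason: ASC vs DESC gives opposite ordering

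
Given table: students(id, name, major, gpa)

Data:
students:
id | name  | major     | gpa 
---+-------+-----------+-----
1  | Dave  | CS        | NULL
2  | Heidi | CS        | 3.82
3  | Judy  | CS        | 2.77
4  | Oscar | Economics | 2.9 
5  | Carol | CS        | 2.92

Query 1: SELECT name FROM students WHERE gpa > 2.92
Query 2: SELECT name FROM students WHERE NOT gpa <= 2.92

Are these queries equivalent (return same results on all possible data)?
Yes, equivalent

Both queries return: [('Heidi',)]

Reason: Both filter gpa > 2.92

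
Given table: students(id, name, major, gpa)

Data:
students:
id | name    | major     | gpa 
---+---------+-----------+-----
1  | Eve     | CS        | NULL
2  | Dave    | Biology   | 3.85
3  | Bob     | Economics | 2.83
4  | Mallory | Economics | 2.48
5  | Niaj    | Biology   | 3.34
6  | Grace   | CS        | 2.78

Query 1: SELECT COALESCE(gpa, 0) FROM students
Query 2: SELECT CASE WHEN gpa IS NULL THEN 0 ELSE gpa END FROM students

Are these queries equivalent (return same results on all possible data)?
Yes, equivalent

Both queries return: [(0,), (2.48,), (2.78,), (2.83,), (3.34,), (3.85,)]

Reason: COALESCE vs CASE for NULL handling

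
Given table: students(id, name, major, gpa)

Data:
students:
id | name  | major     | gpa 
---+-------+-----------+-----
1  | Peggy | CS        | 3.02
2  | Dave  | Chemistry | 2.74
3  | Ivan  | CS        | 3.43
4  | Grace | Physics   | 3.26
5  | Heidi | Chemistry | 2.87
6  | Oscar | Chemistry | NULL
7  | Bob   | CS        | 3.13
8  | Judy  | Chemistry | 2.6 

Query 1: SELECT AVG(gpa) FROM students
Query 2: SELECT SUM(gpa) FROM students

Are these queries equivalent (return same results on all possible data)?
No, not equivalent

Query 1 returns: [(3.007142857142857,)]
Query 2 returns: [(21.05,)]

Reason: AVG vs SUM give different aggregate values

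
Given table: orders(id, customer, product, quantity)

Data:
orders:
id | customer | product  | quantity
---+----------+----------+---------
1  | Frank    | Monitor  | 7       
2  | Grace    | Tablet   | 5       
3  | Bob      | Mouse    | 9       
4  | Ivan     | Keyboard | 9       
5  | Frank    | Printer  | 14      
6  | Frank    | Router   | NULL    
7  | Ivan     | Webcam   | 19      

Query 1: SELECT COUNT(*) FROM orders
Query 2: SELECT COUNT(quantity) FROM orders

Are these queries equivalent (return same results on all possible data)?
No, not equivalent

Query 1 returns: [(7,)]
Query 2 returns: [(6,)]

Reason: COUNT(*) includes NULLs, COUNT(column) excludes them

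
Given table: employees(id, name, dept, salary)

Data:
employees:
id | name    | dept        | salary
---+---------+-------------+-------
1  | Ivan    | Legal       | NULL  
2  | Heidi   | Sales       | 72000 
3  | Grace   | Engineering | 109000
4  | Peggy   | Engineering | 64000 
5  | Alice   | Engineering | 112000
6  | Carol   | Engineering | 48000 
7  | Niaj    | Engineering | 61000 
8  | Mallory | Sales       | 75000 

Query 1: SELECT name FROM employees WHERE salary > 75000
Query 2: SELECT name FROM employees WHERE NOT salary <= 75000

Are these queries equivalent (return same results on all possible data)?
Yes, equivalent

Both queries return: [('Alice',), ('Grace',)]

Reason: Both filter salary > 75000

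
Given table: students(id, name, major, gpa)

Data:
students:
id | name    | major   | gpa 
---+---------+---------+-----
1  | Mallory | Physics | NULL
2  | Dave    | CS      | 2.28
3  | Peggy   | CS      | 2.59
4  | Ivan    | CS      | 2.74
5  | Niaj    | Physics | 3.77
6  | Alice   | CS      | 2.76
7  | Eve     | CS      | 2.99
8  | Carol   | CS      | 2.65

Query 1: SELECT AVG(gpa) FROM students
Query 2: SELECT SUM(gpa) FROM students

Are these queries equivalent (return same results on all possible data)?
No, not equivalent

Query 1 returns: [(2.825714285714286,)]
Query 2 returns: [(19.78,)]

Reason: AVG vs SUM give different aggregate values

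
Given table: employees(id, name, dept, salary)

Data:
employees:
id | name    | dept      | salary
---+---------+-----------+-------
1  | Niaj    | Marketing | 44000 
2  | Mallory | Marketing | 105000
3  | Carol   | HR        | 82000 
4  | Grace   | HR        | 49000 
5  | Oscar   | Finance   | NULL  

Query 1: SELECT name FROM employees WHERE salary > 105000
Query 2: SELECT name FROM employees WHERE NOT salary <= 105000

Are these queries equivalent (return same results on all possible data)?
Yes, equivalent

Both queries return: []

Reason: Both filter salary > 105000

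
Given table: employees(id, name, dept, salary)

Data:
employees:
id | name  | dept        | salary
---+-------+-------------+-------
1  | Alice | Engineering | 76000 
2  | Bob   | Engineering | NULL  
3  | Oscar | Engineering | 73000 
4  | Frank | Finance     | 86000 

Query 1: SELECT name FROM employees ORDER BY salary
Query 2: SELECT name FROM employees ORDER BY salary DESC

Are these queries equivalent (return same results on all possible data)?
No, not equivalent

Query 1 returns: [('Bob',), ('Oscar',), ('Alice',), ('Frank',)]
Query 2 returns: [('Frank',), ('Alice',), ('Oscar',), ('Bob',)]

Reason: ASC vs DESC gives opposite ordering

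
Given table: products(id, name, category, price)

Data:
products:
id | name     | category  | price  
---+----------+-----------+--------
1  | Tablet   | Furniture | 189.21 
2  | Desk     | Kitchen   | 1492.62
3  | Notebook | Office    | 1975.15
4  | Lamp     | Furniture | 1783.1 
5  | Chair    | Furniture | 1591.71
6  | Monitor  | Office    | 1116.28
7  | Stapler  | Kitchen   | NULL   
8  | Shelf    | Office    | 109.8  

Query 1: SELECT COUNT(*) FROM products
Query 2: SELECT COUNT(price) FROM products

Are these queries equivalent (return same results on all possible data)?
No, not equivalent

Query 1 returns: [(8,)]
Query 2 returns: [(7,)]

Reason: COUNT(*) includes NULLs, COUNT(column) excludes them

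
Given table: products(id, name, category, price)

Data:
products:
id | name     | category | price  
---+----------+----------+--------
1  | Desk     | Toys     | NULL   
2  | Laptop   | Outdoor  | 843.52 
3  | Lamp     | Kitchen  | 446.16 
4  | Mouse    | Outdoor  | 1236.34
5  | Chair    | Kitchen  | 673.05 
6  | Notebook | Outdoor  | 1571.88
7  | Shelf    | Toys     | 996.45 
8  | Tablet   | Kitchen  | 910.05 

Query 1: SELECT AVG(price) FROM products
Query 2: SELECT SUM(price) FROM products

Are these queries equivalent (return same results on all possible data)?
No, not equivalent

Query 1 returns: [(953.9214285714286,)]
Query 2 returns: [(6677.45,)]

Reason: AVG vs SUM give different aggregate values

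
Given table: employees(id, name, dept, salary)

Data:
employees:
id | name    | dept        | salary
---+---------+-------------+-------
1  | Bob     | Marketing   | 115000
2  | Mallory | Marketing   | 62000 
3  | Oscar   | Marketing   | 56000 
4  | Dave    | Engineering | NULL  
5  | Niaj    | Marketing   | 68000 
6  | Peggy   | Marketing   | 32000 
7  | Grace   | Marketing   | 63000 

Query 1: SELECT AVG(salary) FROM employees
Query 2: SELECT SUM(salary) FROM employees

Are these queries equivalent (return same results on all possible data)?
No, not equivalent

Query 1 returns: [(66000.0,)]
Query 2 returns: [(396000,)]

Reason: AVG vs SUM give different aggregate values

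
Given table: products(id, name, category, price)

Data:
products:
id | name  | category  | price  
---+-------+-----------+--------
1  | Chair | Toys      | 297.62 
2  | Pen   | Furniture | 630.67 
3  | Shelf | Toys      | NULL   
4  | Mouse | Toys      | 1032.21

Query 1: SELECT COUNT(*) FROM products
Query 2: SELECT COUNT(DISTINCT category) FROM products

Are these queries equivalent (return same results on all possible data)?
No, not equivalent

Query 1 returns: [(4,)]
Query 2 returns: [(2,)]

Reason: COUNT(*) counts rows, COUNT(DISTINCT category) counts unique categorys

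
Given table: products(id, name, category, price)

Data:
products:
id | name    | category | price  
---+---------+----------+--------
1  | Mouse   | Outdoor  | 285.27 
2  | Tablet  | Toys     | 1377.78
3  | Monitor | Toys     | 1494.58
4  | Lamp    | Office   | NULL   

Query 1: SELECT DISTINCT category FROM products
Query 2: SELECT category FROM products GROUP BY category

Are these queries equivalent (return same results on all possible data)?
Yes, equivalent

Both queries return: [('Office',), ('Outdoor',), ('Toys',)]

Reason: Both get unique categorys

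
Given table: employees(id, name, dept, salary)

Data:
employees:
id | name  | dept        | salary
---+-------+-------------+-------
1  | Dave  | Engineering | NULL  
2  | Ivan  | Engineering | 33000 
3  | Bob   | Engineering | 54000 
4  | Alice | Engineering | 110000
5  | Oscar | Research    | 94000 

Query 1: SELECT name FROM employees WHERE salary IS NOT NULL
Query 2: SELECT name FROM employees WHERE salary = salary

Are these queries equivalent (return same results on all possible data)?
Yes, equivalent

Both queries return: [('Alice',), ('Bob',), ('Ivan',), ('Oscar',)]

Reason: IS NOT NULL vs self-equality (both exclude NULLs)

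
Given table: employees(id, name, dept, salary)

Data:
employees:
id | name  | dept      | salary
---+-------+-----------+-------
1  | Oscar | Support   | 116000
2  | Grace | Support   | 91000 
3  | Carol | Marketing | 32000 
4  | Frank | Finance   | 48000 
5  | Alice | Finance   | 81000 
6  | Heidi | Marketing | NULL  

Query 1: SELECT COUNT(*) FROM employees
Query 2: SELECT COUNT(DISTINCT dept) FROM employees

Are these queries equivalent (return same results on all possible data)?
No, not equivalent

Query 1 returns: [(6,)]
Query 2 returns: [(3,)]

Reason: COUNT(*) counts rows, COUNT(DISTINCT dept) counts unique depts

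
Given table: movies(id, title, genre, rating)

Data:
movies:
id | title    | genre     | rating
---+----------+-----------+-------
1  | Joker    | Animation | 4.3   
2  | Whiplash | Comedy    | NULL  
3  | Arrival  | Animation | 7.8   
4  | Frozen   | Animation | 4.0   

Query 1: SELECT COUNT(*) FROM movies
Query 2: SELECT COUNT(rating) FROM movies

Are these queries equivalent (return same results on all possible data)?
No, not equivalent

Query 1 returns: [(4,)]
Query 2 returns: [(3,)]

Reason: COUNT(*) includes NULLs, COUNT(column) excludes them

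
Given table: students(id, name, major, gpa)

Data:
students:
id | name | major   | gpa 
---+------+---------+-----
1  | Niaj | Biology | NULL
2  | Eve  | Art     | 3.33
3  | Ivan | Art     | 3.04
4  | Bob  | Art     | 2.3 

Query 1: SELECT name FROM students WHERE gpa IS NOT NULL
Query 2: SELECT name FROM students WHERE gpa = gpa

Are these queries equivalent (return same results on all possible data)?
Yes, equivalent

Both queries return: [('Bob',), ('Eve',), ('Ivan',)]

Reason: IS NOT NULL vs self-equality (both exclude NULLs)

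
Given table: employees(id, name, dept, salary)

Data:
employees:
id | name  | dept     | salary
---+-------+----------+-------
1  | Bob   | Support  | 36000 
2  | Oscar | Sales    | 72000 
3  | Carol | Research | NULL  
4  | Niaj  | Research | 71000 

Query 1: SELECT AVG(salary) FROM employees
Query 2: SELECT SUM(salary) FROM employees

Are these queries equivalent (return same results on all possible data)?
No, not equivalent

Query 1 returns: [(59666.666666666664,)]
Query 2 returns: [(179000,)]

Reason: AVG vs SUM give different aggregate values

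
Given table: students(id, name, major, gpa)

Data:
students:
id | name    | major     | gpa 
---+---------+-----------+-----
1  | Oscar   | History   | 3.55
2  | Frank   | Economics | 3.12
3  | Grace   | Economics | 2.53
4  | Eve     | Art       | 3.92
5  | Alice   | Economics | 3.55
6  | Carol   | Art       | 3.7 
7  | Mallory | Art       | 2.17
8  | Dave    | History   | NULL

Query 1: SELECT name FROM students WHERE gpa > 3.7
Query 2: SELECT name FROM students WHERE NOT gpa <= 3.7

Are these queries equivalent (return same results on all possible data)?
Yes, equivalent

Both queries return: [('Eve',)]

Reason: Both filter gpa > 3.7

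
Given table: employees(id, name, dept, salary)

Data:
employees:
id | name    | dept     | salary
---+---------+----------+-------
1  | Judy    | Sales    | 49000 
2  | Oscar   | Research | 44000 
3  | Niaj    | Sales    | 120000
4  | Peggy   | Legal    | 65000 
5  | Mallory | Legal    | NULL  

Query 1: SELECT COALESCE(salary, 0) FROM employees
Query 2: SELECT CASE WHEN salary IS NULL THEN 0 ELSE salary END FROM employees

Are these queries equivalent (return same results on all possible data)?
Yes, equivalent

Both queries return: [(0,), (44000,), (49000,), (65000,), (120000,)]

Reason: COALESCE vs CASE for NULL handling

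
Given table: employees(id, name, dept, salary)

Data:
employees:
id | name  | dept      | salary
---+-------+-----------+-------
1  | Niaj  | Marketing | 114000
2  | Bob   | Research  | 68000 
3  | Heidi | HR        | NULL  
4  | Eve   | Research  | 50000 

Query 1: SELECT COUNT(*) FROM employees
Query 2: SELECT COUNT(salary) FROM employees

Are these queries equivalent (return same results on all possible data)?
No, not equivalent

Query 1 returns: [(4,)]
Query 2 returns: [(3,)]

Reason: COUNT(*) includes NULLs, COUNT(column) excludes them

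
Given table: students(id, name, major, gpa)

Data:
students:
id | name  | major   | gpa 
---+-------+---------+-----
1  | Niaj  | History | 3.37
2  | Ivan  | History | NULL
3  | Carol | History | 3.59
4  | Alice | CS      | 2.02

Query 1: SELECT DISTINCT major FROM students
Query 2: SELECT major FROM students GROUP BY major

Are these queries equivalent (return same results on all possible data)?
Yes, equivalent

Both queries return: [('CS',), ('History',)]

Reason: Both get unique majors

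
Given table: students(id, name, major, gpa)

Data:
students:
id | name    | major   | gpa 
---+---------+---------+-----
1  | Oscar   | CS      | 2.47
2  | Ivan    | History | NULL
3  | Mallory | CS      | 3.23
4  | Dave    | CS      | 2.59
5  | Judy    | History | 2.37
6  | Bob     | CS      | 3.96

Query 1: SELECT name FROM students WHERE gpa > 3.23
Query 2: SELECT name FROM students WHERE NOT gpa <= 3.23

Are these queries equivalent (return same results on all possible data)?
Yes, equivalent

Both queries return: [('Bob',)]

Reason: Both filter gpa > 3.23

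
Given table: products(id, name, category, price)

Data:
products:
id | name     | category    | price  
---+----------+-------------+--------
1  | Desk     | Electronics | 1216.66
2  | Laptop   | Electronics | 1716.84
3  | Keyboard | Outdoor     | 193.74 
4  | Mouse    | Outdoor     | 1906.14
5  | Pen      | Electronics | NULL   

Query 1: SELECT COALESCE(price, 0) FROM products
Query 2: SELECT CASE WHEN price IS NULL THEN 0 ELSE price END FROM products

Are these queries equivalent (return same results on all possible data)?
Yes, equivalent

Both queries return: [(0,), (193.74,), (1216.66,), (1716.84,), (1906.14,)]

Reason: COALESCE vs CASE for NULL handling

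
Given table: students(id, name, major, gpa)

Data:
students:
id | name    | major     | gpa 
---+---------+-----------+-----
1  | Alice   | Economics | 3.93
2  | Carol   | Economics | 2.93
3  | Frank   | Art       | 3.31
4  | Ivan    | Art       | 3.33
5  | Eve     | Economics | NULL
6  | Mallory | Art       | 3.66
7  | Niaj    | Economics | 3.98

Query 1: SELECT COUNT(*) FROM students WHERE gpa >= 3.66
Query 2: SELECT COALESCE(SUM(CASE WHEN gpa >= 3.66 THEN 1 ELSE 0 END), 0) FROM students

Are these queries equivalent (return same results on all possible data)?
Yes, equivalent

Both queries return: [(3,)]

Reason: COUNT with WHERE vs conditional SUM (COALESCE handles empty-table NULL)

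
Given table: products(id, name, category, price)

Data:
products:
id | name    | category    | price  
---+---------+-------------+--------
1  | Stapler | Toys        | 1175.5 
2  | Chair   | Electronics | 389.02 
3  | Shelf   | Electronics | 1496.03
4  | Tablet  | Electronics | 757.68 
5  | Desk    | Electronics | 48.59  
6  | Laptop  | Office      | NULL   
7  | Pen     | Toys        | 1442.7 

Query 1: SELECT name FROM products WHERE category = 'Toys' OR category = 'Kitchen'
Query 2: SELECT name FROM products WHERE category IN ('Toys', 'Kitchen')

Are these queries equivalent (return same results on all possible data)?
Yes, equivalent

Both queries return: [('Pen',), ('Stapler',)]

Reason: OR vs IN are equivalent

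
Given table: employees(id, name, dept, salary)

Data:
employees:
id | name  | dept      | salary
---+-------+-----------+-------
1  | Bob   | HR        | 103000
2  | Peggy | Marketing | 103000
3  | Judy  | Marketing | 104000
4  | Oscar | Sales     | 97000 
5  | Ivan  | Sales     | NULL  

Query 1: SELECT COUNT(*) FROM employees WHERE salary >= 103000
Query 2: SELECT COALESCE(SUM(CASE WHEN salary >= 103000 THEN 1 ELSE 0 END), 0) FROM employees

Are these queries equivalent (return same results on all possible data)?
Yes, equivalent

Both queries return: [(3,)]

Reason: COUNT with WHERE vs conditional SUM (COALESCE handles empty-table NULL)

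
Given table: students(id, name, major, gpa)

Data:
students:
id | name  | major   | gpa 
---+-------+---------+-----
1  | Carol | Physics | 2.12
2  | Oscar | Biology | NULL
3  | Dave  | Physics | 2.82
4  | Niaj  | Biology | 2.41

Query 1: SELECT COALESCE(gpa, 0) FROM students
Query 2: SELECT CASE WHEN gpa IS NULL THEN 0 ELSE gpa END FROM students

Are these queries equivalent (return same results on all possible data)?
Yes, equivalent

Both queries return: [(0,), (2.12,), (2.41,), (2.82,)]

Reason: COALESCE vs CASE for NULL handling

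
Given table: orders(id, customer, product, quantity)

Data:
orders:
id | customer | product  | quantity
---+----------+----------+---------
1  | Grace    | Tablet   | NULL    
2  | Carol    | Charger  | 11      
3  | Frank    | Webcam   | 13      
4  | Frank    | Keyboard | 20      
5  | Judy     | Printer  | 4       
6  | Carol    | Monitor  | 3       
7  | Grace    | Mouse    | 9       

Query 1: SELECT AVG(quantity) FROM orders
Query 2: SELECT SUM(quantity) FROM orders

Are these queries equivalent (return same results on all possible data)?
No, not equivalent

Query 1 returns: [(10.0,)]
Query 2 returns: [(60,)]

Reason: AVG vs SUM give different aggregate values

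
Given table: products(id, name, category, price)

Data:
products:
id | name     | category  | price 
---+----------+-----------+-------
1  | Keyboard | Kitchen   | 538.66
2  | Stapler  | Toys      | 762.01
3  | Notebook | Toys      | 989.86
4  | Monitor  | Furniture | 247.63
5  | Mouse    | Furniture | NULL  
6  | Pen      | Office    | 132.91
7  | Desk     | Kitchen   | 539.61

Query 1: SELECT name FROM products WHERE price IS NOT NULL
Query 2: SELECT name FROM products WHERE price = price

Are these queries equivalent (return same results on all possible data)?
Yes, equivalent

Both queries return: [('Desk',), ('Keyboard',), ('Monitor',), ('Notebook',), ('Pen',), ('Stapler',)]

Reason: IS NOT NULL vs self-equality (both exclude NULLs)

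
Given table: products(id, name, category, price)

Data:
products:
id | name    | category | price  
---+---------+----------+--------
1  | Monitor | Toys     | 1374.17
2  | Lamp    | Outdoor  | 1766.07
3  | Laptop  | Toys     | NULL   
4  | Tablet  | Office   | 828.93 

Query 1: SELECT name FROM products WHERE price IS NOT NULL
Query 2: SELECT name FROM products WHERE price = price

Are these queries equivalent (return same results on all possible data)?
Yes, equivalent

Both queries return: [('Lamp',), ('Monitor',), ('Tablet',)]

Reason: IS NOT NULL vs self-equality (both exclude NULLs)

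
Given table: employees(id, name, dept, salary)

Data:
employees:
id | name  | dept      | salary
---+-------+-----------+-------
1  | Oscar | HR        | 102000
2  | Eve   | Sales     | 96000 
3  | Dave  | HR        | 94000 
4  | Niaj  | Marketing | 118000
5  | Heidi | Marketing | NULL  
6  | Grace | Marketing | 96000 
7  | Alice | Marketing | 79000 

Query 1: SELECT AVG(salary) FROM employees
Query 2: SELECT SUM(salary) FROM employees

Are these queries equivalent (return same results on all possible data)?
No, not equivalent

Query 1 returns: [(97500.0,)]
Query 2 returns: [(585000,)]

Reason: AVG vs SUM give different aggregate values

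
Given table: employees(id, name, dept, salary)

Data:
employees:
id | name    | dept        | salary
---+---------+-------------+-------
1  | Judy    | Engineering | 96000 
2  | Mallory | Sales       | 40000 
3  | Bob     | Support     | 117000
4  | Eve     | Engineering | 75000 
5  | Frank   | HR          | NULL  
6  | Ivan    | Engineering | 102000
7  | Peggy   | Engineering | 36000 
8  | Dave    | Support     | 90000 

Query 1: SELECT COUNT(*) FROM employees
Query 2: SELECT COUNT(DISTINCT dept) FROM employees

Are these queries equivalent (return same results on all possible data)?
No, not equivalent

Query 1 returns: [(8,)]
Query 2 returns: [(4,)]

Reason: COUNT(*) counts rows, COUNT(DISTINCT dept) counts unique depts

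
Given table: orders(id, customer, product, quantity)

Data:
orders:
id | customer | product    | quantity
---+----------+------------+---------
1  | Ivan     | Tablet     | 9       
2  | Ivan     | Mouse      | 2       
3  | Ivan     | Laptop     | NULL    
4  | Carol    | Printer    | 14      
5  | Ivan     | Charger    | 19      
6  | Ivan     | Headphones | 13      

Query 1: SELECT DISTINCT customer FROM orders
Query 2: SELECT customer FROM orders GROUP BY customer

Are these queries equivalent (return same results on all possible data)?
Yes, equivalent

Both queries return: [('Carol',), ('Ivan',)]

Reason: Both get unique customers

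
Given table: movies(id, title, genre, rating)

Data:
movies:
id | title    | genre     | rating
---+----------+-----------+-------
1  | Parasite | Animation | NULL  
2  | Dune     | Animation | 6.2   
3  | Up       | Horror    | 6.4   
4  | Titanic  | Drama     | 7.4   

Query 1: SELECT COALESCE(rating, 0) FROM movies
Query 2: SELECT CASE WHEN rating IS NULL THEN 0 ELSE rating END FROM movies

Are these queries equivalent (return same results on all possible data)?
Yes, equivalent

Both queries return: [(0,), (6.2,), (6.4,), (7.4,)]

Reason: COALESCE vs CASE for NULL handling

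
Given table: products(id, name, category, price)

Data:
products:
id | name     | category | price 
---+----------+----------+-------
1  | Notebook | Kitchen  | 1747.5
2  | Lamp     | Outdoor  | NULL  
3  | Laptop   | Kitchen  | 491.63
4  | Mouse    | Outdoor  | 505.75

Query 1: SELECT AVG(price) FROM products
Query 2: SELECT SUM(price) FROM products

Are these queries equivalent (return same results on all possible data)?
No, not equivalent

Query 1 returns: [(914.96,)]
Query 2 returns: [(2744.88,)]

Reason: AVG vs SUM give different aggregate values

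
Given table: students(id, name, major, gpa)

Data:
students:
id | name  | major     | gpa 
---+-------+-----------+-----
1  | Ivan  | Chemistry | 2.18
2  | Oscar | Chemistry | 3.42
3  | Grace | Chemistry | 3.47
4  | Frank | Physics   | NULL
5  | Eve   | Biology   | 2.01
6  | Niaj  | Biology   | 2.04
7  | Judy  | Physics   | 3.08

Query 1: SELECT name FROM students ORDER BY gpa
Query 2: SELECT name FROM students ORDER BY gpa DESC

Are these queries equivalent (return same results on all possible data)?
No, not equivalent

Query 1 returns: [('Frank',), ('Eve',), ('Niaj',), ('Ivan',), ('Judy',), ('Oscar',), ('Grace',)]
Query 2 returns: [('Grace',), ('Oscar',), ('Judy',), ('Ivan',), ('Niaj',), ('Eve',), ('Frank',)]

Reason: ASC vs DESC gives opposite ordering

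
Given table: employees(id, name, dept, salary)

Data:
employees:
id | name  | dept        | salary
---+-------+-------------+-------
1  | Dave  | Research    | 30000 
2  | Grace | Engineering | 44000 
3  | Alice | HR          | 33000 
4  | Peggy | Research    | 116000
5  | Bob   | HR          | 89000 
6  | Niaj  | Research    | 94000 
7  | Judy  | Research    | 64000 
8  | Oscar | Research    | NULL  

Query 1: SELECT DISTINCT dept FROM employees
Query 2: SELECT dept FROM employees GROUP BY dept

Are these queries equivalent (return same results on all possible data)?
Yes, equivalent

Both queries return: [('Engineering',), ('HR',), ('Research',)]

Reason: Both get unique depts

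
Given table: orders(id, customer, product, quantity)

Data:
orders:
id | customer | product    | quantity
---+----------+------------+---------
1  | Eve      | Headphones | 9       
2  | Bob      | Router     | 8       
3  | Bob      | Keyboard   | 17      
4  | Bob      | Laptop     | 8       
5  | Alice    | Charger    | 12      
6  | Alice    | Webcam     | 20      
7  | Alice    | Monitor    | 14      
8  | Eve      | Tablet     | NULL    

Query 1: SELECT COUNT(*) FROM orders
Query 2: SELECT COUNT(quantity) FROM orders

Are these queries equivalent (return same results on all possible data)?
No, not equivalent

Query 1 returns: [(8,)]
Query 2 returns: [(7,)]

Reason: COUNT(*) includes NULLs, COUNT(column) excludes them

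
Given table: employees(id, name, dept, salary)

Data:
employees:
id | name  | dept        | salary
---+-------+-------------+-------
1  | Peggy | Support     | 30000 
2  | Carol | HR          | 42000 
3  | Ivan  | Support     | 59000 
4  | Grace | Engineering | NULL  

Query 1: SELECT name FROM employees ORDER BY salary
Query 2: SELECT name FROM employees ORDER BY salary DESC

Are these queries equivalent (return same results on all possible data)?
No, not equivalent

Query 1 returns: [('Grace',), ('Peggy',), ('Carol',), ('Ivan',)]
Query 2 returns: [('Ivan',), ('Carol',), ('Peggy',), ('Grace',)]

Reason: ASC vs DESC gives opposite ordering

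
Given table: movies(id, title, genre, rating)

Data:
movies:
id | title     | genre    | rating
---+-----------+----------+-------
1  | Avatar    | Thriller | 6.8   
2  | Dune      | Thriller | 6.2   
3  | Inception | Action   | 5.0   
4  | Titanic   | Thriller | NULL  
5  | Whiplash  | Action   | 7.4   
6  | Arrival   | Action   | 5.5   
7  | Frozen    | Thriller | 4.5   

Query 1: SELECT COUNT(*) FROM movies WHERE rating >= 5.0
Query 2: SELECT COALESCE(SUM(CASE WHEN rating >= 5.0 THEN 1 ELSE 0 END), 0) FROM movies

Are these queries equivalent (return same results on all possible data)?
Yes, equivalent

Both queries return: [(5,)]

Reason: COUNT with WHERE vs conditional SUM (COALESCE handles empty-table NULL)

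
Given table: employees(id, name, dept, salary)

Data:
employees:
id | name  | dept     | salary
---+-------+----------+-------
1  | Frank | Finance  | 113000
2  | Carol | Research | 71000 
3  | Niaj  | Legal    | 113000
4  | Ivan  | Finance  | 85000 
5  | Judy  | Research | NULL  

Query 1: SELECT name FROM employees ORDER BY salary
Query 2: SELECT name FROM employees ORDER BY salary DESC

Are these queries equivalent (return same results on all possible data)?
No, not equivalent

Query 1 returns: [('Judy',), ('Carol',), ('Ivan',), ('Frank',), ('Niaj',)]
Query 2 returns: [('Frank',), ('Niaj',), ('Ivan',), ('Carol',), ('Judy',)]

Reason: ASC vs DESC gives opposite ordering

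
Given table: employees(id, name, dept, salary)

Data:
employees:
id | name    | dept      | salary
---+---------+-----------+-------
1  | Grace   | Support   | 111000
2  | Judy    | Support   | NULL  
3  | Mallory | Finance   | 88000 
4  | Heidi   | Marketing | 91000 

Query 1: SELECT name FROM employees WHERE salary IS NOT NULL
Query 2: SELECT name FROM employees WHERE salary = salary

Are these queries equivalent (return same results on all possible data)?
Yes, equivalent

Both queries return: [('Grace',), ('Heidi',), ('Mallory',)]

Reason: IS NOT NULL vs self-equality (both exclude NULLs)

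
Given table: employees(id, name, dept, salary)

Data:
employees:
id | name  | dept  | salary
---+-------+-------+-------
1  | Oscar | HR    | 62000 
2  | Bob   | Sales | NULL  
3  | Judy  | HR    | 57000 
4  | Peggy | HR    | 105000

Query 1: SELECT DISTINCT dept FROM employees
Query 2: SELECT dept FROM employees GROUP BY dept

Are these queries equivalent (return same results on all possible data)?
Yes, equivalent

Both queries return: [('HR',), ('Sales',)]

Reason: Both get unique depts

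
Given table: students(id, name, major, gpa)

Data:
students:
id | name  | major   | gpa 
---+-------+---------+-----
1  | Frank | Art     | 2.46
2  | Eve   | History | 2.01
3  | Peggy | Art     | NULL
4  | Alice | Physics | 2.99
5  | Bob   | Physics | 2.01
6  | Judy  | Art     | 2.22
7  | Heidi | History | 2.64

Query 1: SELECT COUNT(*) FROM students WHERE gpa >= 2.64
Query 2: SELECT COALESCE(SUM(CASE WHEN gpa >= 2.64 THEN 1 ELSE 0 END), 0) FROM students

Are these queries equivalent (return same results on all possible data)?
Yes, equivalent

Both queries return: [(2,)]

Reason: COUNT with WHERE vs conditional SUM (COALESCE handles empty-table NULL)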